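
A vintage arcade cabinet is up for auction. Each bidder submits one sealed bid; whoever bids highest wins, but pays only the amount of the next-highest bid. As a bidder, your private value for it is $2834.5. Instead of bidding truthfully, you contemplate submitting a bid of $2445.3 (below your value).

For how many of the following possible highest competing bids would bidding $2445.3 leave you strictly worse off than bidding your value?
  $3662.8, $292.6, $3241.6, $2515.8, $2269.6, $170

The deviation hurts exactly when the highest competing bid lies strictly between $2445.3 and $2834.5 — underbidding then forfeits a profitable win.
$3662.8: above both → same outcome either way.
$292.6: below both → same outcome either way.
$3241.6: above both → same outcome either way.
$2515.8: inside the interval → strictly worse (loss $318.7).
$2269.6: below both → same outcome either way.
$170: below both → same outcome either way.
Count: 1.

1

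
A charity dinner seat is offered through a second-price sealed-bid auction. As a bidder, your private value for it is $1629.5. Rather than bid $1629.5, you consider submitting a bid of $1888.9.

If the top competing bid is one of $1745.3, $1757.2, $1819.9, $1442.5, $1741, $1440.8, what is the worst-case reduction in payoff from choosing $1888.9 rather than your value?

$1745.3: truthful gives $0, deviation gives −$115.8 → loss $115.8.
$1757.2: truthful gives $0, deviation gives −$127.7 → loss $127.7.
$1819.9: truthful gives $0, deviation gives −$190.4 → loss $190.4.
$1442.5: same outcome either way → loss $0.
$1741: truthful gives $0, deviation gives −$111.5 → loss $111.5.
$1440.8: same outcome either way → loss $0.
Maximum loss: $190.4.

$190.4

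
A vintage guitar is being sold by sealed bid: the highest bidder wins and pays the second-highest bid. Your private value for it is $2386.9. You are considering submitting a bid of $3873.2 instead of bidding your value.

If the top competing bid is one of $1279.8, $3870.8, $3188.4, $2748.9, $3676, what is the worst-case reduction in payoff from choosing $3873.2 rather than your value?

$1483.9

$1279.8: same outcome either way → loss $0.
$3870.8: truthful gives $0, deviation gives −$1483.9 → loss $1483.9.
$3188.4: truthful gives $0, deviation gives −$801.5 → loss $801.5.
$2748.9: truthful gives $0, deviation gives −$362 → loss $362.
$3676: truthful gives $0, deviation gives −$1289.1 → loss $1289.1.
Maximum loss: $1483.9.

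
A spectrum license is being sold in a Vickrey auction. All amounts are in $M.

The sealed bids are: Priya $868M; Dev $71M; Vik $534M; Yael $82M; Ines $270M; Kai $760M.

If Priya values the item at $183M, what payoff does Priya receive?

Highest bid: Priya at $868M, so Priya wins.
Second-highest bid: Kai at $760M — that is the price the winner pays.
Priya's payoff = value − price = $183M − $760M = −$577M.

−$577M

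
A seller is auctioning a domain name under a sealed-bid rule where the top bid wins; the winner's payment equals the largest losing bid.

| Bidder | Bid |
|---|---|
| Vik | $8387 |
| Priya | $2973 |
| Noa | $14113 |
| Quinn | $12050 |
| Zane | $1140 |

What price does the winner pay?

$12050

Highest bid: Noa at $14113, so Noa wins.
Second-highest bid: Quinn at $12050 — that is the price the winner pays.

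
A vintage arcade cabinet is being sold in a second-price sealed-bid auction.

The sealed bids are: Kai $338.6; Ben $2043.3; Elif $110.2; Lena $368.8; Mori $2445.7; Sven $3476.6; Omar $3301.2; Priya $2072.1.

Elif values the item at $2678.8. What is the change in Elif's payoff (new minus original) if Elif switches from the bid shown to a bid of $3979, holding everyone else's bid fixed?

The highest bid among the other bidders is $3476.6; Elif's bid doesn't change that.
Original bid $110.2: Elif is not highest (top rival bid is $3476.6); payoff $0.
Alternative bid $3979: Elif is highest, pays the top rival bid $3476.6; payoff $2678.8 − $3476.6 = −$797.8.
Change in payoff = −$797.8 − ($0) = −$797.8.

−$797.8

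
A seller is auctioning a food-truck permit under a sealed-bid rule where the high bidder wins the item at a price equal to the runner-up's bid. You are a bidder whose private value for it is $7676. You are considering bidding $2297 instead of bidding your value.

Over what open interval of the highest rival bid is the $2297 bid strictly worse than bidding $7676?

($2297, $7676)

If the competing bid is below $2297, both bids win at the same price — no difference.
If it is above $7676, both bids lose — no difference.
If it lies strictly between $2297 and $7676, bidding your value wins at a price below your value (positive payoff) while bidding $2297 loses (payoff 0).
So the deviation strictly hurts on the open interval ($2297, $7676).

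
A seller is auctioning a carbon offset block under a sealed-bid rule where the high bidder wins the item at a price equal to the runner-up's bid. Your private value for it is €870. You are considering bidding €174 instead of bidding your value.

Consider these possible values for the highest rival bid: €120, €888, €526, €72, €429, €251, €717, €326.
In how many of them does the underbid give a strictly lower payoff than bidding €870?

5

The deviation hurts exactly when the highest competing bid lies strictly between €174 and €870 — underbidding then forfeits a profitable win.
€120: below both → same outcome either way.
€888: above both → same outcome either way.
€526: inside the interval → strictly worse (loss €344).
€72: below both → same outcome either way.
€429: inside the interval → strictly worse (loss €441).
€251: inside the interval → strictly worse (loss €619).
€717: inside the interval → strictly worse (loss €153).
€326: inside the interval → strictly worse (loss €544).
Count: 5.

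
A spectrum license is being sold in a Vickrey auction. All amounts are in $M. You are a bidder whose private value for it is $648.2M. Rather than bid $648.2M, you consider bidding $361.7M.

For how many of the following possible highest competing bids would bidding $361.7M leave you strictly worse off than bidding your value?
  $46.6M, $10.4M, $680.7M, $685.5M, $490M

1

The deviation hurts exactly when the highest competing bid lies strictly between $361.7M and $648.2M — underbidding then forfeits a profitable win.
$46.6M: below both → same outcome either way.
$10.4M: below both → same outcome either way.
$680.7M: above both → same outcome either way.
$685.5M: above both → same outcome either way.
$490M: inside the interval → strictly worse (loss $158.2M).
Count: 1.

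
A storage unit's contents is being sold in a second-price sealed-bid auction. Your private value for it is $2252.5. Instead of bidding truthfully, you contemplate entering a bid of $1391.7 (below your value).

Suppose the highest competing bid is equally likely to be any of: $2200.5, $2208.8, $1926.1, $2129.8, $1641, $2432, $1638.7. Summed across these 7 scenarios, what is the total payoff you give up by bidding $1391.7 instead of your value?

The deviation costs you only when the competing bid falls strictly between $1391.7 and $2252.5; elsewhere both bids give the same outcome.
$2200.5: truthful payoff $52, deviation payoff $0 → loss $52.
$2208.8: truthful payoff $43.7, deviation payoff $0 → loss $43.7.
$1926.1: truthful payoff $326.4, deviation payoff $0 → loss $326.4.
$2129.8: truthful payoff $122.7, deviation payoff $0 → loss $122.7.
$1641: truthful payoff $611.5, deviation payoff $0 → loss $611.5.
$2432: outcomes coincide → loss $0.
$1638.7: truthful payoff $613.8, deviation payoff $0 → loss $613.8.
Total loss = $52 + $43.7 + $326.4 + $122.7 + $611.5 + $613.8 = $1770.1.

$1770.1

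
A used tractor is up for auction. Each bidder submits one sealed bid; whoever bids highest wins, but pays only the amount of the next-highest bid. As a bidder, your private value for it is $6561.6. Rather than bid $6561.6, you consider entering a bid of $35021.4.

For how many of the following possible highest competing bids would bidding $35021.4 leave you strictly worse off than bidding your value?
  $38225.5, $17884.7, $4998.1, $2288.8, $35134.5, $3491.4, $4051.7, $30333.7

2

The deviation hurts exactly when the highest competing bid lies strictly between $6561.6 and $35021.4 — overbidding then wins at a price above your value.
$38225.5: above both → same outcome either way.
$17884.7: inside the interval → strictly worse (loss $11323.1).
$4998.1: below both → same outcome either way.
$2288.8: below both → same outcome either way.
$35134.5: above both → same outcome either way.
$3491.4: below both → same outcome either way.
$4051.7: below both → same outcome either way.
$30333.7: inside the interval → strictly worse (loss $23772.1).
Count: 2.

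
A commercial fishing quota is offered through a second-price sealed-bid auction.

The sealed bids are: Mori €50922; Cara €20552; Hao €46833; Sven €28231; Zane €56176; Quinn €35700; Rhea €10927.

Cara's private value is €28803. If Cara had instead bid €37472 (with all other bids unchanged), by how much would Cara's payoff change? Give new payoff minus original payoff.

€0

The highest bid among the other bidders is €56176; Cara's bid doesn't change that.
Original bid €20552: Cara is not highest (top rival bid is €56176); payoff €0.
Alternative bid €37472: Cara is not highest (top rival bid is €56176); payoff €0.
Change in payoff = €0 − (€0) = €0.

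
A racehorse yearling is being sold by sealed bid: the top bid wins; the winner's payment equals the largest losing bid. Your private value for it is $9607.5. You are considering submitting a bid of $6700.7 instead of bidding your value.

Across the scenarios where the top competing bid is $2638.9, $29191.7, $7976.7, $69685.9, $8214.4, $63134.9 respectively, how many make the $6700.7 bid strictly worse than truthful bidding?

The deviation hurts exactly when the highest competing bid lies strictly between $6700.7 and $9607.5 — underbidding then forfeits a profitable win.
$2638.9: below both → same outcome either way.
$29191.7: above both → same outcome either way.
$7976.7: inside the interval → strictly worse (loss $1630.8).
$69685.9: above both → same outcome either way.
$8214.4: inside the interval → strictly worse (loss $1393.1).
$63134.9: above both → same outcome either way.
Count: 2.

2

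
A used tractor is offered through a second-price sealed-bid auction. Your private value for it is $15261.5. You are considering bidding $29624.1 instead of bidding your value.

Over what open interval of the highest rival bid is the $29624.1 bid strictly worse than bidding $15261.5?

($15261.5, $29624.1)

If the competing bid is below $15261.5, both bids win at the same price — no difference.
If it is above $29624.1, both bids lose — no difference.
If it lies strictly between $15261.5 and $29624.1, bidding your value loses (payoff 0) while bidding $29624.1 wins at a price above your value (payoff negative).
So the deviation strictly hurts on the open interval ($15261.5, $29624.1).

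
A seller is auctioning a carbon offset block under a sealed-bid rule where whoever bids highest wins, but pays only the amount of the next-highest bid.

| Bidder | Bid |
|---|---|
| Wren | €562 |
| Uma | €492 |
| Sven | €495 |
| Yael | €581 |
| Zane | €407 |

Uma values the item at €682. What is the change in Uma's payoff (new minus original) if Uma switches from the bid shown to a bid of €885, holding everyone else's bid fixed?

The highest bid among the other bidders is €581; Uma's bid doesn't change that.
Original bid €492: Uma is not highest (top rival bid is €581); payoff €0.
Alternative bid €885: Uma is highest, pays the top rival bid €581; payoff €682 − €581 = €101.
Change in payoff = €101 − (€0) = €101.

€101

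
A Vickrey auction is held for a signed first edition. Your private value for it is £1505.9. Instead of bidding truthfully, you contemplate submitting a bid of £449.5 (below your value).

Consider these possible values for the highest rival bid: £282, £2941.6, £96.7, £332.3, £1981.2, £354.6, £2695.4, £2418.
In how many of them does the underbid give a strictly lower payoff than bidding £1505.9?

0

The deviation hurts exactly when the highest competing bid lies strictly between £449.5 and £1505.9 — underbidding then forfeits a profitable win.
£282: below both → same outcome either way.
£2941.6: above both → same outcome either way.
£96.7: below both → same outcome either way.
£332.3: below both → same outcome either way.
£1981.2: above both → same outcome either way.
£354.6: below both → same outcome either way.
£2695.4: above both → same outcome either way.
£2418: above both → same outcome either way.
Count: 0.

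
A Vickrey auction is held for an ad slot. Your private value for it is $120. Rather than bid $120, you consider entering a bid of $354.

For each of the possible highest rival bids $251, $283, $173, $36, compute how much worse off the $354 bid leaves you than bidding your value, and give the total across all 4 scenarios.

The deviation costs you only when the competing bid falls strictly between $120 and $354; elsewhere both bids give the same outcome.
$251: truthful payoff $0, deviation payoff −$131 → loss $131.
$283: truthful payoff $0, deviation payoff −$163 → loss $163.
$173: truthful payoff $0, deviation payoff −$53 → loss $53.
$36: outcomes coincide → loss $0.
Total loss = $131 + $163 + $53 = $347.

$347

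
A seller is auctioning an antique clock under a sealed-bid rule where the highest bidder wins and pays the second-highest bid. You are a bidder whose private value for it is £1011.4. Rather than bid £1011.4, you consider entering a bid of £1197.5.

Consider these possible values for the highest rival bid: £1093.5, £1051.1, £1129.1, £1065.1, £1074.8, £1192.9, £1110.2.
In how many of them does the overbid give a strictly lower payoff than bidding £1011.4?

7

The deviation hurts exactly when the highest competing bid lies strictly between £1011.4 and £1197.5 — overbidding then wins at a price above your value.
£1093.5: inside the interval → strictly worse (loss £82.1).
£1051.1: inside the interval → strictly worse (loss £39.7).
£1129.1: inside the interval → strictly worse (loss £117.7).
£1065.1: inside the interval → strictly worse (loss £53.7).
£1074.8: inside the interval → strictly worse (loss £63.4).
£1192.9: inside the interval → strictly worse (loss £181.5).
£1110.2: inside the interval → strictly worse (loss £98.8).
Count: 7.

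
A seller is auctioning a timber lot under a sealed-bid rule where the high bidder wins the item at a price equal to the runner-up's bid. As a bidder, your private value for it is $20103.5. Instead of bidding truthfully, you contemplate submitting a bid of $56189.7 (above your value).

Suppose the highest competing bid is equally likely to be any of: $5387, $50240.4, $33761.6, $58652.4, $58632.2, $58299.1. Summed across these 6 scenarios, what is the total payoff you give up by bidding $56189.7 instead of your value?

The deviation costs you only when the competing bid falls strictly between $20103.5 and $56189.7; elsewhere both bids give the same outcome.
$5387: outcomes coincide → loss $0.
$50240.4: truthful payoff $0, deviation payoff −$30136.9 → loss $30136.9.
$33761.6: truthful payoff $0, deviation payoff −$13658.1 → loss $13658.1.
$58652.4: outcomes coincide → loss $0.
$58632.2: outcomes coincide → loss $0.
$58299.1: outcomes coincide → loss $0.
Total loss = $30136.9 + $13658.1 = $43795.

$43795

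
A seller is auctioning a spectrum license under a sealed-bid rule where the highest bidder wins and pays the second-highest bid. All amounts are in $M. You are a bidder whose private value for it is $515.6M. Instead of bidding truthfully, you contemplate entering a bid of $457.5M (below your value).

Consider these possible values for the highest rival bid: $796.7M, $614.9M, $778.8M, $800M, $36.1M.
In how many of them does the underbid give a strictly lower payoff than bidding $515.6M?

0

The deviation hurts exactly when the highest competing bid lies strictly between $457.5M and $515.6M — underbidding then forfeits a profitable win.
$796.7M: above both → same outcome either way.
$614.9M: above both → same outcome either way.
$778.8M: above both → same outcome either way.
$800M: above both → same outcome either way.
$36.1M: below both → same outcome either way.
Count: 0.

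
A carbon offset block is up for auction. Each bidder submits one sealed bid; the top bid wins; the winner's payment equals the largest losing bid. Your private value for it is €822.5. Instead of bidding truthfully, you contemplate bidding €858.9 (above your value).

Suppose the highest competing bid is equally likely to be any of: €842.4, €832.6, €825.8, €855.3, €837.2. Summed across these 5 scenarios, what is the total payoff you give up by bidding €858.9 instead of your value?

The deviation costs you only when the competing bid falls strictly between €822.5 and €858.9; elsewhere both bids give the same outcome.
€842.4: truthful payoff €0, deviation payoff −€19.9 → loss €19.9.
€832.6: truthful payoff €0, deviation payoff −€10.1 → loss €10.1.
€825.8: truthful payoff €0, deviation payoff −€3.3 → loss €3.3.
€855.3: truthful payoff €0, deviation payoff −€32.8 → loss €32.8.
€837.2: truthful payoff €0, deviation payoff −€14.7 → loss €14.7.
Total loss = €19.9 + €10.1 + €3.3 + €32.8 + €14.7 = €80.8.

€80.8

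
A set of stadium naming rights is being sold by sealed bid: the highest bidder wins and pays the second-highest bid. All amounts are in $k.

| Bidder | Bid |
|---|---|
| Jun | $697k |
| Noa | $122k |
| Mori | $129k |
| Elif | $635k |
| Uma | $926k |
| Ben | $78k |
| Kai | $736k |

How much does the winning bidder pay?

Highest bid: Uma at $926k, so Uma wins.
Second-highest bid: Kai at $736k — that is the price the winner pays.

$736k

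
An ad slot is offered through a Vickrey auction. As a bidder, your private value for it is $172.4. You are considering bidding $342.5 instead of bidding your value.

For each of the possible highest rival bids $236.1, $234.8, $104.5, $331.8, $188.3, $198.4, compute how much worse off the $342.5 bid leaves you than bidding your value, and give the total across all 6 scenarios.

The deviation costs you only when the competing bid falls strictly between $172.4 and $342.5; elsewhere both bids give the same outcome.
$236.1: truthful payoff $0, deviation payoff −$63.7 → loss $63.7.
$234.8: truthful payoff $0, deviation payoff −$62.4 → loss $62.4.
$104.5: outcomes coincide → loss $0.
$331.8: truthful payoff $0, deviation payoff −$159.4 → loss $159.4.
$188.3: truthful payoff $0, deviation payoff −$15.9 → loss $15.9.
$198.4: truthful payoff $0, deviation payoff −$26 → loss $26.
Total loss = $63.7 + $62.4 + $159.4 + $15.9 + $26 = $327.4.

$327.4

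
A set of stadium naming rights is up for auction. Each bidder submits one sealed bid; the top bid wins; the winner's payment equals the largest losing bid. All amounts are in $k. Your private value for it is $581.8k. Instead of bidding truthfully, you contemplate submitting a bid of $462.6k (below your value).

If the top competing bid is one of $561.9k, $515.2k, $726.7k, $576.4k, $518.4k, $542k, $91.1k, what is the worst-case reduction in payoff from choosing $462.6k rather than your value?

$66.6k

$561.9k: truthful gives $19.9k, deviation gives $0k → loss $19.9k.
$515.2k: truthful gives $66.6k, deviation gives $0k → loss $66.6k.
$726.7k: same outcome either way → loss $0k.
$576.4k: truthful gives $5.4k, deviation gives $0k → loss $5.4k.
$518.4k: truthful gives $63.4k, deviation gives $0k → loss $63.4k.
$542k: truthful gives $39.8k, deviation gives $0k → loss $39.8k.
$91.1k: same outcome either way → loss $0k.
Maximum loss: $66.6k.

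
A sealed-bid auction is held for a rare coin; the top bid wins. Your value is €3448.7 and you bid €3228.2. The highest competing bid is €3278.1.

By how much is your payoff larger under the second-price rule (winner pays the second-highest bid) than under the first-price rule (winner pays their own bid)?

Your bid €3228.2 is below €3278.1, so you lose under either rule.
Payoff is €0 in both cases; difference = €0.

€0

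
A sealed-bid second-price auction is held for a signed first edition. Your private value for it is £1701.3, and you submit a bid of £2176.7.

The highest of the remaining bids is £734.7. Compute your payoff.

£966.6

Your bid £2176.7 exceeds the highest competing bid £734.7, so you win.
In a second-price auction the winner pays the second-highest bid, £734.7.
Payoff = value − price = £1701.3 − £734.7 = £966.6.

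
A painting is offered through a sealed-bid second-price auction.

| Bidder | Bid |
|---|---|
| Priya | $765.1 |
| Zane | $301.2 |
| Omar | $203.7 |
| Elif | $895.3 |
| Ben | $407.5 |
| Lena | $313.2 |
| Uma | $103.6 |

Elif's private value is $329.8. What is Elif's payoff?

−$435.3

Highest bid: Elif at $895.3, so Elif wins.
Second-highest bid: Priya at $765.1 — that is the price the winner pays.
Elif's payoff = value − price = $329.8 − $765.1 = −$435.3.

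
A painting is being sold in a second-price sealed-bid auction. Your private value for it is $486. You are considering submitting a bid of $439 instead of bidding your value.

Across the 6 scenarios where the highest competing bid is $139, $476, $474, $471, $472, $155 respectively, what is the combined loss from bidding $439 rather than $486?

$51

The deviation costs you only when the competing bid falls strictly between $439 and $486; elsewhere both bids give the same outcome.
$139: outcomes coincide → loss $0.
$476: truthful payoff $10, deviation payoff $0 → loss $10.
$474: truthful payoff $12, deviation payoff $0 → loss $12.
$471: truthful payoff $15, deviation payoff $0 → loss $15.
$472: truthful payoff $14, deviation payoff $0 → loss $14.
$155: outcomes coincide → loss $0.
Total loss = $10 + $12 + $15 + $14 = $51.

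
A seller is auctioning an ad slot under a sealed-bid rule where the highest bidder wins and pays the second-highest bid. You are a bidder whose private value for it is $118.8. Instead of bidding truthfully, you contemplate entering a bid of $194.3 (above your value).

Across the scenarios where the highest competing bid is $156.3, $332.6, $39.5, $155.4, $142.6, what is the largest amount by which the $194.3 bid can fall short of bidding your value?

$156.3: truthful gives $0, deviation gives −$37.5 → loss $37.5.
$332.6: same outcome either way → loss $0.
$39.5: same outcome either way → loss $0.
$155.4: truthful gives $0, deviation gives −$36.6 → loss $36.6.
$142.6: truthful gives $0, deviation gives −$23.8 → loss $23.8.
Maximum loss: $37.5.

$37.5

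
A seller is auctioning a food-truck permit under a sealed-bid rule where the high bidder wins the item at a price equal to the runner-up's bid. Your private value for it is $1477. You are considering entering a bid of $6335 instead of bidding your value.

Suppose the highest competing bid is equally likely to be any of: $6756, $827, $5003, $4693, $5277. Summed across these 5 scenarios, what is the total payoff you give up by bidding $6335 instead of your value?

The deviation costs you only when the competing bid falls strictly between $1477 and $6335; elsewhere both bids give the same outcome.
$6756: outcomes coincide → loss $0.
$827: outcomes coincide → loss $0.
$5003: truthful payoff $0, deviation payoff −$3526 → loss $3526.
$4693: truthful payoff $0, deviation payoff −$3216 → loss $3216.
$5277: truthful payoff $0, deviation payoff −$3800 → loss $3800.
Total loss = $3526 + $3216 + $3800 = $10542.
Because the price is fixed by the runner-up's bid, deviating from your value can only change a good outcome into a bad one — never the reverse.

$10542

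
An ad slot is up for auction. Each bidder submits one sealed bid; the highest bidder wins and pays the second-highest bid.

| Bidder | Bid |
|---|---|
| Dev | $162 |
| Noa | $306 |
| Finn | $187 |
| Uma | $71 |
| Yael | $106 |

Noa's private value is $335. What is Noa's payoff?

$148

Highest bid: Noa at $306, so Noa wins.
Second-highest bid: Finn at $187 — that is the price the winner pays.
Noa's payoff = value − price = $335 − $187 = $148.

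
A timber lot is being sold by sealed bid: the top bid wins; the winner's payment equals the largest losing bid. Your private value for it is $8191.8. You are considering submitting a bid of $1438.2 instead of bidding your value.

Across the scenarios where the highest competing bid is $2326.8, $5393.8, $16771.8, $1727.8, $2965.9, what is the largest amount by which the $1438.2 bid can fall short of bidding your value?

$6464

$2326.8: truthful gives $5865, deviation gives $0 → loss $5865.
$5393.8: truthful gives $2798, deviation gives $0 → loss $2798.
$16771.8: same outcome either way → loss $0.
$1727.8: truthful gives $6464, deviation gives $0 → loss $6464.
$2965.9: truthful gives $5225.9, deviation gives $0 → loss $5225.9.
Maximum loss: $6464.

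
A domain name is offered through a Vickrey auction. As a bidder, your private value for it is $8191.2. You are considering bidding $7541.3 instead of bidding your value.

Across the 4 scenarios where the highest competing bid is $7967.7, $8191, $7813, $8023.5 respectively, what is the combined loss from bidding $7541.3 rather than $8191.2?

The deviation costs you only when the competing bid falls strictly between $7541.3 and $8191.2; elsewhere both bids give the same outcome.
$7967.7: truthful payoff $223.5, deviation payoff $0 → loss $223.5.
$8191: truthful payoff $0.2, deviation payoff $0 → loss $0.2.
$7813: truthful payoff $378.2, deviation payoff $0 → loss $378.2.
$8023.5: truthful payoff $167.7, deviation payoff $0 → loss $167.7.
Total loss = $223.5 + $0.2 + $378.2 + $167.7 = $769.6.
Truthful bidding weakly dominates here: raising your bid can only win items priced above your value, and lowering it can only forfeit items priced below.

$769.6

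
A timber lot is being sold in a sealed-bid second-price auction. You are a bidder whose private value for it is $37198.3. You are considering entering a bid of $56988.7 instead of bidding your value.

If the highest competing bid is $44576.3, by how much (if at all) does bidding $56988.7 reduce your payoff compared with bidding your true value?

$7378

Bidding your value $37198.3: you lose (since $37198.3 < $44576.3). Payoff $0.
Bidding $56988.7: you win and pay $44576.3. Payoff $37198.3 − $44576.3 = −$7378.
The competing bid $44576.3 lies between your value and your inflated bid, so overbidding wins an item priced above your value.
Loss from deviating = $0 − (−$7378) = $7378.
Truthful bidding weakly dominates here: raising your bid can only win items priced above your value, and lowering it can only forfeit items priced below.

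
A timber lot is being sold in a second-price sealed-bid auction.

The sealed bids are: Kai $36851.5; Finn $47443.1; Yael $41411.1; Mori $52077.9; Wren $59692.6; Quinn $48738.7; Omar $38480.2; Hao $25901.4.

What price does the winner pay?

Highest bid: Wren at $59692.6, so Wren wins.
Second-highest bid: Mori at $52077.9 — that is the price the winner pays.

$52077.9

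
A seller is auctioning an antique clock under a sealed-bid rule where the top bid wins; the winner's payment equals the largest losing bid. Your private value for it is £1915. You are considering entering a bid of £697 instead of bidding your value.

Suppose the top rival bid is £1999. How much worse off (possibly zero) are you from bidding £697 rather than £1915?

Bidding your value £1915: you lose (since £1915 < £1999). Payoff £0.
Bidding £697: you lose. Payoff £0.
Difference = £0 − £0 = £0; both bids lead to the same outcome because the competing bid is above both your value and your alternative bid.

£0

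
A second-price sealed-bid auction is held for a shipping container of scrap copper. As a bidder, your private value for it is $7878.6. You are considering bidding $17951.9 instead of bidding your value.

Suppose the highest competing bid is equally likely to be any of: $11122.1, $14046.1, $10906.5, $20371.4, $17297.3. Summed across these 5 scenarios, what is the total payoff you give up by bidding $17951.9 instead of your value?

$21857.6

The deviation costs you only when the competing bid falls strictly between $7878.6 and $17951.9; elsewhere both bids give the same outcome.
$11122.1: truthful payoff $0, deviation payoff −$3243.5 → loss $3243.5.
$14046.1: truthful payoff $0, deviation payoff −$6167.5 → loss $6167.5.
$10906.5: truthful payoff $0, deviation payoff −$3027.9 → loss $3027.9.
$20371.4: outcomes coincide → loss $0.
$17297.3: truthful payoff $0, deviation payoff −$9418.7 → loss $9418.7.
Total loss = $3243.5 + $6167.5 + $3027.9 + $9418.7 = $21857.6.
Because the price is fixed by the runner-up's bid, deviating from your value can only change a good outcome into a bad one — never the reverse.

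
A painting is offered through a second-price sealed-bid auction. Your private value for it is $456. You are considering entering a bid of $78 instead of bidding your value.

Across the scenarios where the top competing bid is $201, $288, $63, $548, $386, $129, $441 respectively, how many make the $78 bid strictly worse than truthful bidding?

The deviation hurts exactly when the highest competing bid lies strictly between $78 and $456 — underbidding then forfeits a profitable win.
$201: inside the interval → strictly worse (loss $255).
$288: inside the interval → strictly worse (loss $168).
$63: below both → same outcome either way.
$548: above both → same outcome either way.
$386: inside the interval → strictly worse (loss $70).
$129: inside the interval → strictly worse (loss $327).
$441: inside the interval → strictly worse (loss $15).
Count: 5.

5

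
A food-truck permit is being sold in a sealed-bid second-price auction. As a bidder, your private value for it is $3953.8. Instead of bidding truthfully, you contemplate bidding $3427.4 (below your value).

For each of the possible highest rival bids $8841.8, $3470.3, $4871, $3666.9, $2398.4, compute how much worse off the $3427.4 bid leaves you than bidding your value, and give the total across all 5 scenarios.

The deviation costs you only when the competing bid falls strictly between $3427.4 and $3953.8; elsewhere both bids give the same outcome.
$8841.8: outcomes coincide → loss $0.
$3470.3: truthful payoff $483.5, deviation payoff $0 → loss $483.5.
$4871: outcomes coincide → loss $0.
$3666.9: truthful payoff $286.9, deviation payoff $0 → loss $286.9.
$2398.4: outcomes coincide → loss $0.
Total loss = $483.5 + $286.9 = $770.4.
In a second-price auction your bid sets only whether you win, not what you pay, so bidding your true value is weakly dominant.

$770.4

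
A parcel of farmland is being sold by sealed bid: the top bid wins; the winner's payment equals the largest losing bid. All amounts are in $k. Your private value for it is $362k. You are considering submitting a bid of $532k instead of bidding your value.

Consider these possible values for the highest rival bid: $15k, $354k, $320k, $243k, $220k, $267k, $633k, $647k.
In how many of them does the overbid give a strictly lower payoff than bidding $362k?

The deviation hurts exactly when the highest competing bid lies strictly between $362k and $532k — overbidding then wins at a price above your value.
$15k: below both → same outcome either way.
$354k: below both → same outcome either way.
$320k: below both → same outcome either way.
$243k: below both → same outcome either way.
$220k: below both → same outcome either way.
$267k: below both → same outcome either way.
$633k: above both → same outcome either way.
$647k: above both → same outcome either way.
Count: 0.

0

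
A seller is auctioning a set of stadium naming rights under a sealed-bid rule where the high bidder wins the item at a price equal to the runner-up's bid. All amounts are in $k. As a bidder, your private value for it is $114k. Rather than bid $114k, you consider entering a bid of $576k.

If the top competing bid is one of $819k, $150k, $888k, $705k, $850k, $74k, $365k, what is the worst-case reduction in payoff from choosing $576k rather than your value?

$251k

$819k: same outcome either way → loss $0k.
$150k: truthful gives $0k, deviation gives −$36k → loss $36k.
$888k: same outcome either way → loss $0k.
$705k: same outcome either way → loss $0k.
$850k: same outcome either way → loss $0k.
$74k: same outcome either way → loss $0k.
$365k: truthful gives $0k, deviation gives −$251k → loss $251k.
Maximum loss: $251k.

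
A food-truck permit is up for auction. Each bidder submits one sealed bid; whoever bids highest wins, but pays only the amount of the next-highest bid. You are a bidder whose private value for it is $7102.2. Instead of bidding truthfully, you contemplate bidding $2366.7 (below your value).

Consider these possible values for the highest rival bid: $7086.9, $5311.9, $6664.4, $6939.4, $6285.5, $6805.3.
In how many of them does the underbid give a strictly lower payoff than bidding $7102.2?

6

The deviation hurts exactly when the highest competing bid lies strictly between $2366.7 and $7102.2 — underbidding then forfeits a profitable win.
$7086.9: inside the interval → strictly worse (loss $15.3).
$5311.9: inside the interval → strictly worse (loss $1790.3).
$6664.4: inside the interval → strictly worse (loss $437.8).
$6939.4: inside the interval → strictly worse (loss $162.8).
$6285.5: inside the interval → strictly worse (loss $816.7).
$6805.3: inside the interval → strictly worse (loss $296.9).
Count: 6.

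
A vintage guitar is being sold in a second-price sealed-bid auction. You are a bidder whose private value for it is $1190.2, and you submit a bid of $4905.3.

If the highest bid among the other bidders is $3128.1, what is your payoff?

−$1937.9

Your bid $4905.3 exceeds the highest competing bid $3128.1, so you win.
In a second-price auction the winner pays the second-highest bid, $3128.1.
Payoff = value − price = $1190.2 − $3128.1 = −$1937.9.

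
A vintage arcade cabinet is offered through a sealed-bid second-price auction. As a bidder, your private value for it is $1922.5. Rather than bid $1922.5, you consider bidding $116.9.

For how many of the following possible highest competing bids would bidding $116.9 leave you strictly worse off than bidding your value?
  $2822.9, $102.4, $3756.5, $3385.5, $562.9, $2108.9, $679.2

2

The deviation hurts exactly when the highest competing bid lies strictly between $116.9 and $1922.5 — underbidding then forfeits a profitable win.
$2822.9: above both → same outcome either way.
$102.4: below both → same outcome either way.
$3756.5: above both → same outcome either way.
$3385.5: above both → same outcome either way.
$562.9: inside the interval → strictly worse (loss $1359.6).
$2108.9: above both → same outcome either way.
$679.2: inside the interval → strictly worse (loss $1243.3).
Count: 2.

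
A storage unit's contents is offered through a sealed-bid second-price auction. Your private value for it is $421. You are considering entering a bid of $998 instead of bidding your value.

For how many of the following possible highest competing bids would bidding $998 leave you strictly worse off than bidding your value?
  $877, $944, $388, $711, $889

The deviation hurts exactly when the highest competing bid lies strictly between $421 and $998 — overbidding then wins at a price above your value.
$877: inside the interval → strictly worse (loss $456).
$944: inside the interval → strictly worse (loss $523).
$388: below both → same outcome either way.
$711: inside the interval → strictly worse (loss $290).
$889: inside the interval → strictly worse (loss $468).
Count: 4.

4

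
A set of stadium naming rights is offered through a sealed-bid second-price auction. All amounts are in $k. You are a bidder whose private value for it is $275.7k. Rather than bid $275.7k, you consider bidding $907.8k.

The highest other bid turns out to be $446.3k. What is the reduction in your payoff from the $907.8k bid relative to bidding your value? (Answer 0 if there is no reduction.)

Bidding your value $275.7k: you lose (since $275.7k < $446.3k). Payoff $0k.
Bidding $907.8k: you win and pay $446.3k. Payoff $275.7k − $446.3k = −$170.6k.
The competing bid $446.3k lies between your value and your inflated bid, so overbidding wins an item priced above your value.
Loss from deviating = $0k − (−$170.6k) = $170.6k.
Because the price is fixed by the runner-up's bid, deviating from your value can only change a good outcome into a bad one — never the reverse.

$170.6k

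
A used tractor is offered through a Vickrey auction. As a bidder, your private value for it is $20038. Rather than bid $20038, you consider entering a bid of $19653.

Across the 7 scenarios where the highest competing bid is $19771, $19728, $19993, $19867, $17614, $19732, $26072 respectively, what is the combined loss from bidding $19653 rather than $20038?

The deviation costs you only when the competing bid falls strictly between $19653 and $20038; elsewhere both bids give the same outcome.
$19771: truthful payoff $267, deviation payoff $0 → loss $267.
$19728: truthful payoff $310, deviation payoff $0 → loss $310.
$19993: truthful payoff $45, deviation payoff $0 → loss $45.
$19867: truthful payoff $171, deviation payoff $0 → loss $171.
$17614: outcomes coincide → loss $0.
$19732: truthful payoff $306, deviation payoff $0 → loss $306.
$26072: outcomes coincide → loss $0.
Total loss = $267 + $310 + $45 + $171 + $306 = $1099.

$1099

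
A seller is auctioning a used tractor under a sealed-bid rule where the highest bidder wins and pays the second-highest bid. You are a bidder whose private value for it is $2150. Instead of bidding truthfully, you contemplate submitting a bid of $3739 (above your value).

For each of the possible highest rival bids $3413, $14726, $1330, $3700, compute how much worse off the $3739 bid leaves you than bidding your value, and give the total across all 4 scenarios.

$2813

The deviation costs you only when the competing bid falls strictly between $2150 and $3739; elsewhere both bids give the same outcome.
$3413: truthful payoff $0, deviation payoff −$1263 → loss $1263.
$14726: outcomes coincide → loss $0.
$1330: outcomes coincide → loss $0.
$3700: truthful payoff $0, deviation payoff −$1550 → loss $1550.
Total loss = $1263 + $1550 = $2813.
Truthful bidding weakly dominates here: raising your bid can only win items priced above your value, and lowering it can only forfeit items priced below.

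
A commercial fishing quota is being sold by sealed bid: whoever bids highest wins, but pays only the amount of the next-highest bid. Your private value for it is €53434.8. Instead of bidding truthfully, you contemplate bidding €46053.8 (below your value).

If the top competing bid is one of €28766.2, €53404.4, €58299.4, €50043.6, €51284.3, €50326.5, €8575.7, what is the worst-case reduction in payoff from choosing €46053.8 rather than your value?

€3391.2

€28766.2: same outcome either way → loss €0.
€53404.4: truthful gives €30.4, deviation gives €0 → loss €30.4.
€58299.4: same outcome either way → loss €0.
€50043.6: truthful gives €3391.2, deviation gives €0 → loss €3391.2.
€51284.3: truthful gives €2150.5, deviation gives €0 → loss €2150.5.
€50326.5: truthful gives €3108.3, deviation gives €0 → loss €3108.3.
€8575.7: same outcome either way → loss €0.
Maximum loss: €3391.2.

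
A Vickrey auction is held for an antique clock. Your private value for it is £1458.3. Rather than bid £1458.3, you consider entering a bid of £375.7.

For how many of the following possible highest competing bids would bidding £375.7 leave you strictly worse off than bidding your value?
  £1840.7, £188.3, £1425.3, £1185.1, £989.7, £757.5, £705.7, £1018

6

The deviation hurts exactly when the highest competing bid lies strictly between £375.7 and £1458.3 — underbidding then forfeits a profitable win.
£1840.7: above both → same outcome either way.
£188.3: below both → same outcome either way.
£1425.3: inside the interval → strictly worse (loss £33).
£1185.1: inside the interval → strictly worse (loss £273.2).
£989.7: inside the interval → strictly worse (loss £468.6).
£757.5: inside the interval → strictly worse (loss £700.8).
£705.7: inside the interval → strictly worse (loss £752.6).
£1018: inside the interval → strictly worse (loss £440.3).
Count: 6.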